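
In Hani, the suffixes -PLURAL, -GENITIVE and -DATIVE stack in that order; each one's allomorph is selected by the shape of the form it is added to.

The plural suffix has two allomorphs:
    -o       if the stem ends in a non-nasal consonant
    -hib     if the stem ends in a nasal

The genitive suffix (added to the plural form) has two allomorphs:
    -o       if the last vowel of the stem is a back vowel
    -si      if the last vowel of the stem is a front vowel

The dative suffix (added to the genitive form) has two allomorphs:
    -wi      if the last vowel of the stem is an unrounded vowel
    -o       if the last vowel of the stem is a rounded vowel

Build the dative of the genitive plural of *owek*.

*owek*: final consonant = /k/, non-nasal → -o → *oweko*.
The last vowel of the plural form *oweko* is /o/, which is a back vowel, so the genitive suffix is -o, giving *owekoo*.
Since the last vowel of the genitive form *owekoo* is /o/ (a rounded vowel), it takes -o, giving *owekooo*.

owekooo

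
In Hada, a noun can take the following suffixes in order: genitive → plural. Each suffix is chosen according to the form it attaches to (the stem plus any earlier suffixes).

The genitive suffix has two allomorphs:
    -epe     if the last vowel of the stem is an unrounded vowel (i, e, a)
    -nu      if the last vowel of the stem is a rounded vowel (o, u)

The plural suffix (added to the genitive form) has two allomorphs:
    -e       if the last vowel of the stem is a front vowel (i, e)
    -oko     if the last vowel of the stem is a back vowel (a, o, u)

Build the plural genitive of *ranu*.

ranunuoko

*ranu* — last vowel /u/ (a rounded vowel) → -nu → *ranunu*.
Since the last vowel of the genitive form *ranunu* is /u/ (a back vowel), it takes -oko, giving *ranunuoko*.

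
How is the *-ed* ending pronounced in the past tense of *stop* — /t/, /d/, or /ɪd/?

The stem *stop* ends in a voiceless consonant other than /t/.
The -ed suffix is realized as /ɪd/ after /t, d/; as /t/ after other voiceless consonants; and as /d/ after other voiced sounds.
So -ed on *stop* is pronounced /t/.

/t/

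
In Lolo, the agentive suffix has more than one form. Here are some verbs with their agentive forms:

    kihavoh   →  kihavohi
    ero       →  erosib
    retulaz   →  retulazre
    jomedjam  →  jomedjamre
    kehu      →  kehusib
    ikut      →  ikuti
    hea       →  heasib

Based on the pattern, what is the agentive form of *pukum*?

pukumre

The suffix is conditioned by the final sound: -i when the stem ends in a voiceless consonant (*kihavoh*, *ikut*); -re when the stem ends in a voiced consonant (*retulaz*, *jomedjam*); -sib when the stem ends in a vowel (*ero*, *kehu*, *hea*).
*pukum* — final sound /m/ (a voiced consonant) → -re → *pukumre*.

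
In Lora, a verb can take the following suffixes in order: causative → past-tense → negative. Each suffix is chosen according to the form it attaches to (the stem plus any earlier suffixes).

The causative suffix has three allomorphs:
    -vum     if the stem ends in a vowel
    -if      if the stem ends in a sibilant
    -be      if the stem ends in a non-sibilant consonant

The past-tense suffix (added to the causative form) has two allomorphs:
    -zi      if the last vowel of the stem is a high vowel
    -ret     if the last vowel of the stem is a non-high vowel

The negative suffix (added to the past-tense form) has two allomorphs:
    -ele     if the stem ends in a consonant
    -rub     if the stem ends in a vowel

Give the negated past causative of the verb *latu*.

*latu* — final sound /u/ (a vowel) → -vum → *latuvum*.
The causative form *latuvum*: last vowel = /u/, a high vowel → -zi → *latuvumzi*.
The past-tense form *latuvumzi* — final sound /i/ (a vowel) → -rub → *latuvumzirub*.

latuvumzirub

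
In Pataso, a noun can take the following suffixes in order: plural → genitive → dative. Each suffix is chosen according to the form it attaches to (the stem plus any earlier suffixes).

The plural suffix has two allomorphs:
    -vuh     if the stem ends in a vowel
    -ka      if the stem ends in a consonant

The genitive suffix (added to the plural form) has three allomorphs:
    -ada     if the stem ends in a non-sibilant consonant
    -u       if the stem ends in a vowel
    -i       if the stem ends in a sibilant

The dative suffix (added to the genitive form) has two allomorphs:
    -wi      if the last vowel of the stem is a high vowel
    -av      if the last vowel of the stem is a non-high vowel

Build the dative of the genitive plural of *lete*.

*lete* — final sound /e/ (a vowel) → -vuh → *letevuh*.
The plural form *letevuh* — final sound /h/ (a non-sibilant consonant) → -ada → *letevuhada*.
Since the last vowel of the genitive form *letevuhada* is /a/ (a non-high vowel), it takes -av, giving *letevuhadaav*.

letevuhadaav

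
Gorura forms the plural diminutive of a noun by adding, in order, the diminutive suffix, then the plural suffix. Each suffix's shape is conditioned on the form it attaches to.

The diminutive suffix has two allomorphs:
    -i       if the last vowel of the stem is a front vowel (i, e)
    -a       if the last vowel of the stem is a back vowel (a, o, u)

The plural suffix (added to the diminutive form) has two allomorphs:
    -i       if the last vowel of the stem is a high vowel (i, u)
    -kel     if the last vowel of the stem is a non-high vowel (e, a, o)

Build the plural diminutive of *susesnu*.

susesnuakel

Since the last vowel of *susesnu* is /u/ (a back vowel), it takes -a, giving *susesnua*.
The last vowel of the diminutive form *susesnua* is /a/, which is a non-high vowel, so the plural suffix is -kel, giving *susesnuakel*.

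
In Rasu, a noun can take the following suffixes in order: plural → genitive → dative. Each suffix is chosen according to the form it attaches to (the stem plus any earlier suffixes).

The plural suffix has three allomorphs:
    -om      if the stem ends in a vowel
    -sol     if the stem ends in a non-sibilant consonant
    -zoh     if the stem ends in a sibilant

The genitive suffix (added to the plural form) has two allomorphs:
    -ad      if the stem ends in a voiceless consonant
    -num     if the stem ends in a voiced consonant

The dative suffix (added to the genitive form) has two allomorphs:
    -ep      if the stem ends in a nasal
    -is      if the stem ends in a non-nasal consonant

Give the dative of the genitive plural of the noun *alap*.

alapsolnumep

The final sound of *alap* is /p/, which is a non-sibilant consonant, so the plural suffix is -sol, giving *alapsol*.
The plural form *alapsol*: final consonant = /l/, voiced → -num → *alapsolnum*.
Since the final consonant of the genitive form *alapsolnum* is /m/ (a nasal), it takes -ep, giving *alapsolnumep*.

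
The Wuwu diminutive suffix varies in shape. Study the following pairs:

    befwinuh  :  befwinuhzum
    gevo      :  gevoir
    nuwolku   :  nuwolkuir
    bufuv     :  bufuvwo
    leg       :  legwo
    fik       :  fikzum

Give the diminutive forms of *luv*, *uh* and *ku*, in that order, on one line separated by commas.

The alternation tracks the final sound of the stem — -zum when the stem ends in a voiceless consonant (*befwinuh*, *fik*); -wo when the stem ends in a voiced consonant (*bufuv*, *leg*); -ir when the stem ends in a vowel (*gevo*, *nuwolku*).
*luv*: final sound = /v/, a voiced consonant → -wo → *luvwo*.
Since the final sound of *uh* is /h/ (a voiceless consonant), it takes -zum, giving *uhzum*.
*ku*: final sound = /u/, a vowel → -ir → *kuir*.

luvwo, uhzum, kuir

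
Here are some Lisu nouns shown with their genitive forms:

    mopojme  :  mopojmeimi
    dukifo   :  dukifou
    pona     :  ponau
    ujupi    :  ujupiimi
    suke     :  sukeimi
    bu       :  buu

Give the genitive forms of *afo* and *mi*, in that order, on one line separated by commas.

afou, miimi

The alternation tracks the last vowel of the stem — -imi when the last vowel of the stem is a front vowel (*mopojme*, *ujupi*, *suke*); -u when the last vowel of the stem is a back vowel (*dukifo*, *pona*, *bu*).
Since the last vowel of *afo* is /o/ (a back vowel), it takes -u, giving *afou*.
Since the last vowel of *mi* is /i/ (a front vowel), it takes -imi, giving *miimi*.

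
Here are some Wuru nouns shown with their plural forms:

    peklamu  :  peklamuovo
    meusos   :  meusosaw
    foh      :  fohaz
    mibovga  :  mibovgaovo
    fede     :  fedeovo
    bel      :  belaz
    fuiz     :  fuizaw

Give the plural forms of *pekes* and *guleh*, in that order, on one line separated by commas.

pekesaw, gulehaz

The alternation tracks the final sound of the stem — -aw when the stem ends in a sibilant (*meusos*, *fuiz*); -az when the stem ends in a non-sibilant consonant (*foh*, *bel*); -ovo when the stem ends in a vowel (*peklamu*, *mibovga*, *fede*).
Since the final sound of *pekes* is /s/ (a sibilant), it takes -aw, giving *pekesaw*.
*guleh*: final sound = /h/, a non-sibilant consonant → -az → *gulehaz*.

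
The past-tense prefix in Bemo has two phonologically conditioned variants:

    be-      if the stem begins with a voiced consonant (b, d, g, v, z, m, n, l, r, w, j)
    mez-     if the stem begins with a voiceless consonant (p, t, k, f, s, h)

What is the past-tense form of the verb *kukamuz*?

mezkukamuz

*kukamuz*: first consonant = /k/, voiceless → mez- → *mezkukamuz*.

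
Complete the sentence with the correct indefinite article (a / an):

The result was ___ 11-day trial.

The indefinite article is chosen by the initial *sound* of the following word, not its spelling.
The number *11* is spoken "eleven", beginning with /ɪˈlɛvən/ — a vowel sound.
So the article is *an*: The result was an 11-day trial.

an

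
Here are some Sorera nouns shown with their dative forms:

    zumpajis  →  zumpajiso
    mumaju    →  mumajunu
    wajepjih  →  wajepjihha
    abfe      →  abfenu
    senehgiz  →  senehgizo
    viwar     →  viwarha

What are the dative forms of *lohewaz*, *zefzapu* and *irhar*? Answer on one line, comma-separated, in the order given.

lohewazo, zefzapunu, irharha

The alternation tracks the final sound of the stem — -o when the stem ends in a sibilant (*zumpajis*, *senehgiz*); -ha when the stem ends in a non-sibilant consonant (*wajepjih*, *viwar*); -nu when the stem ends in a vowel (*mumaju*, *abfe*).
The final sound of *lohewaz* is /z/, which is a sibilant, so the suffix is -o, giving *lohewazo*.
*zefzapu* — final sound /u/ (a vowel) → -nu → *zefzapunu*.
*irhar*: final sound = /r/, a non-sibilant consonant → -ha → *irharha*.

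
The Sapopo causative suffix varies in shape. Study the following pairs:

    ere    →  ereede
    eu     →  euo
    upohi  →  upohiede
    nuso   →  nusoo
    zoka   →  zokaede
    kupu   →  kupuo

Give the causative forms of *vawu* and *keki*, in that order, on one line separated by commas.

The suffix is conditioned by the last vowel: -o when the last vowel of the stem is a rounded vowel (*eu*, *nuso*, *kupu*); -ede when the last vowel of the stem is an unrounded vowel (*ere*, *upohi*, *zoka*).
*vawu*: last vowel = /u/, a rounded vowel → -o → *vawuo*.
Since the last vowel of *keki* is /i/ (an unrounded vowel), it takes -ede, giving *kekiede*.

vawuo, kekiede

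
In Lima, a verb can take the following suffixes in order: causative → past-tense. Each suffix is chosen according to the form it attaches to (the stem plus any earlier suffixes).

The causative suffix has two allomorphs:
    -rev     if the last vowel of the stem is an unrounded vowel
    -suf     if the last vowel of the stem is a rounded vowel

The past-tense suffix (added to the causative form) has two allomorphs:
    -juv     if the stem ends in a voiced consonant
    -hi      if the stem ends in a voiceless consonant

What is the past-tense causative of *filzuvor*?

Since the last vowel of *filzuvor* is /o/ (a rounded vowel), it takes -suf, giving *filzuvorsuf*.
The causative form *filzuvorsuf*: final consonant = /f/, voiceless → -hi → *filzuvorsufhi*.

filzuvorsufhi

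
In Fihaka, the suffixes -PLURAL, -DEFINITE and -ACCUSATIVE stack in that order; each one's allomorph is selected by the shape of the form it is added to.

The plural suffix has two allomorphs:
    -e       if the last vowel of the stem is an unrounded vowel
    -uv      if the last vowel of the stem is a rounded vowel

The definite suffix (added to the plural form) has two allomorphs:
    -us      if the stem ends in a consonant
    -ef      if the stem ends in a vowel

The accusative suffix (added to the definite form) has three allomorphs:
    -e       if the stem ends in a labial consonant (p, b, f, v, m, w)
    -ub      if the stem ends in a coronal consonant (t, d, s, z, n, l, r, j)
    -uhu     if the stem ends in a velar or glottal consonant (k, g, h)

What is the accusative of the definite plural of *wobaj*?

The last vowel of *wobaj* is /a/, which is an unrounded vowel, so the plural suffix is -e, giving *wobaje*.
The final sound of the plural form *wobaje* is /e/, which is a vowel, so the definite suffix is -ef, giving *wobajeef*.
The definite form *wobajeef*: final consonant = /f/, labial → -e → *wobajeefe*.

wobajeefe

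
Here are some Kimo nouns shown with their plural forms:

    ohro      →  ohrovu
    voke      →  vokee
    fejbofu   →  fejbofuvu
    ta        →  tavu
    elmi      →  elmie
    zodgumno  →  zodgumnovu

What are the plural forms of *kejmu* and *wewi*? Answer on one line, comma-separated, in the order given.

The suffix is conditioned by the last vowel: -e when the last vowel of the stem is a front vowel (*voke*, *elmi*); -vu when the last vowel of the stem is a back vowel (*ohro*, *fejbofu*, *ta*, *zodgumno*).
*kejmu*: last vowel = /u/, a back vowel → -vu → *kejmuvu*.
The last vowel of *wewi* is /i/, which is a front vowel, so the suffix is -e, giving *wewie*.

kejmuvu, wewie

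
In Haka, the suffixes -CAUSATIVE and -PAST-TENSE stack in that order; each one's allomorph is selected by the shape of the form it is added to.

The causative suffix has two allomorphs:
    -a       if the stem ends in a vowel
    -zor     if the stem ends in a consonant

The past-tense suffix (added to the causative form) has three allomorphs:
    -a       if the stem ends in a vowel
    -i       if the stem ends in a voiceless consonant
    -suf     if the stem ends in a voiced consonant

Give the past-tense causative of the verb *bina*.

Since the final sound of *bina* is /a/ (a vowel), it takes -a, giving *binaa*.
The causative form *binaa*: final sound = /a/, a vowel → -a → *binaaa*.

binaaa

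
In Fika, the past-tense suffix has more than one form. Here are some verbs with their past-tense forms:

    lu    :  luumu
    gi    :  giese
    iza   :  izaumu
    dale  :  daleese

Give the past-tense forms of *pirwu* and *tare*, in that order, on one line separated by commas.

The alternation tracks the last vowel of the stem — -ese when the last vowel of the stem is a front vowel (*gi*, *dale*); -umu when the last vowel of the stem is a back vowel (*lu*, *iza*).
Since the last vowel of *pirwu* is /u/ (a back vowel), it takes -umu, giving *pirwuumu*.
*tare*: last vowel = /e/, a front vowel → -ese → *tareese*.

pirwuumu, tareese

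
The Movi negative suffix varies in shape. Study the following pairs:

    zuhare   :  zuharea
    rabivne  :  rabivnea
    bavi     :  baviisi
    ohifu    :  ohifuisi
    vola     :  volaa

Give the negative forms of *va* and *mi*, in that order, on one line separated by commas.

vaa, miisi

The pattern is height harmony: -isi when the last vowel of the stem is a high vowel (*bavi*, *ohifu*); -a when the last vowel of the stem is a non-high vowel (*zuhare*, *rabivne*, *vola*).
The last vowel of *va* is /a/, which is a non-high vowel, so the suffix is -a, giving *vaa*.
*mi* — last vowel /i/ (a high vowel) → -isi → *miisi*.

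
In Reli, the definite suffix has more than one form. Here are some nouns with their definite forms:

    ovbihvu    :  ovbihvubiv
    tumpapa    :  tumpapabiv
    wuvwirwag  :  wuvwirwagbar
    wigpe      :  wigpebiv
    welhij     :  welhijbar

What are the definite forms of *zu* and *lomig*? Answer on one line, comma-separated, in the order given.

zubiv, lomigbar

The suffix is conditioned by the final sound: -bar when the stem ends in a consonant (*wuvwirwag*, *welhij*); -biv when the stem ends in a vowel (*ovbihvu*, *tumpapa*, *wigpe*).
*zu*: final sound = /u/, a vowel → -biv → *zubiv*.
The final sound of *lomig* is /g/, which is a consonant, so the suffix is -bar, giving *lomigbar*.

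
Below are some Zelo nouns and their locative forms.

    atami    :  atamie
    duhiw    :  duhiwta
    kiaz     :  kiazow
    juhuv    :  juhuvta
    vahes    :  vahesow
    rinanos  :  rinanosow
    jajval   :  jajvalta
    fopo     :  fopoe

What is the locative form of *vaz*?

vazow

The suffix is conditioned by the final sound: -ow when the stem ends in a sibilant (*kiaz*, *vahes*, *rinanos*); -ta when the stem ends in a non-sibilant consonant (*duhiw*, *juhuv*, *jajval*); -e when the stem ends in a vowel (*atami*, *fopo*).
*vaz*: final sound = /z/, a sibilant → -ow → *vazow*.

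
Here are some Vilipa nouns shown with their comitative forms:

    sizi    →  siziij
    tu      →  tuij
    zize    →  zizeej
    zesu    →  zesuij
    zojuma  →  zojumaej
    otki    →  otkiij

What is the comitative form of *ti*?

Looking at the last vowel of each stem: -ij when the last vowel of the stem is a high vowel (*sizi*, *tu*, *zesu*, *otki*); -ej when the last vowel of the stem is a non-high vowel (*zize*, *zojuma*).
*ti*: last vowel = /i/, a high vowel → -ij → *tiij*.

tiij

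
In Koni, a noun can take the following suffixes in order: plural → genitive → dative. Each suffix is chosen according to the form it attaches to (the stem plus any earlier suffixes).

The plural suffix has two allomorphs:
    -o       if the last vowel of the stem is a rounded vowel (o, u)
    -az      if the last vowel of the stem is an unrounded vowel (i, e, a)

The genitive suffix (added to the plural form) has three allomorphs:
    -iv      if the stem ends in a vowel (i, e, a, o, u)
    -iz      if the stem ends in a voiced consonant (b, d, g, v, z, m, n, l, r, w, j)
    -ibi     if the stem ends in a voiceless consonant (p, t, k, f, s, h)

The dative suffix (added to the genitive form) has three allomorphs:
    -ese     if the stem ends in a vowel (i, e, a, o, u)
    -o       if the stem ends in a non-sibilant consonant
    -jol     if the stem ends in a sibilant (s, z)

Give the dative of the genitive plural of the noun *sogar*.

sogarazizjol

The last vowel of *sogar* is /a/, which is an unrounded vowel, so the plural suffix is -az, giving *sogaraz*.
Since the final sound of the plural form *sogaraz* is /z/ (a voiced consonant), it takes -iz, giving *sogaraziz*.
The genitive form *sogaraziz* — final sound /z/ (a sibilant) → -jol → *sogarazizjol*.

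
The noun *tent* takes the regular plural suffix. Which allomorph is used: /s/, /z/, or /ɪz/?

/s/

The stem *tent* ends in a voiceless non-sibilant consonant.
The plural suffix surfaces as /ɪz/ after sibilants, /s/ after other voiceless consonants, and /z/ after other voiced sounds.
So the plural -s on *tent* is pronounced /s/.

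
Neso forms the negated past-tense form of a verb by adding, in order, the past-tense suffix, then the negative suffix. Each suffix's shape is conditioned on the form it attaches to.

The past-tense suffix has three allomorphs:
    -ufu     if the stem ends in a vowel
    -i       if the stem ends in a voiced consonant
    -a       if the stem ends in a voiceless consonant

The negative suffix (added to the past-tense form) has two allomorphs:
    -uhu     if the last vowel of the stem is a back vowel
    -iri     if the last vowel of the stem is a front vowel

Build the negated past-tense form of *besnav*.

besnaviiri

Since the final sound of *besnav* is /v/ (a voiced consonant), it takes -i, giving *besnavi*.
The last vowel of the past-tense form *besnavi* is /i/, which is a front vowel, so the negative suffix is -iri, giving *besnaviiri*.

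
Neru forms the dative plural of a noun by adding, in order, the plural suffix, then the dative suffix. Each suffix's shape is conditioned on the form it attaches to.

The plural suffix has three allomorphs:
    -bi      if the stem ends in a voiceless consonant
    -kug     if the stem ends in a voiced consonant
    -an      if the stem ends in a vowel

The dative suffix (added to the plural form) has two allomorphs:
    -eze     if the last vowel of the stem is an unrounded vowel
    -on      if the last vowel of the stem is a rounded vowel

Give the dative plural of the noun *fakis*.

fakisbieze

Since the final sound of *fakis* is /s/ (a voiceless consonant), it takes -bi, giving *fakisbi*.
Since the last vowel of the plural form *fakisbi* is /i/ (an unrounded vowel), it takes -eze, giving *fakisbieze*.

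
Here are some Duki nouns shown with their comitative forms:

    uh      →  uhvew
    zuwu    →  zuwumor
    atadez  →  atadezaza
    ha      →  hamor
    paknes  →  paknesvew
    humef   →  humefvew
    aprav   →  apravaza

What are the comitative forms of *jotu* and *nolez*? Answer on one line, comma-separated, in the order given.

jotumor, nolezaza

Looking at the final sound of each stem: -vew when the stem ends in a voiceless consonant (*uh*, *paknes*, *humef*); -aza when the stem ends in a voiced consonant (*atadez*, *aprav*); -mor when the stem ends in a vowel (*zuwu*, *ha*).
Since the final sound of *jotu* is /u/ (a vowel), it takes -mor, giving *jotumor*.
Since the final sound of *nolez* is /z/ (a voiced consonant), it takes -aza, giving *nolezaza*.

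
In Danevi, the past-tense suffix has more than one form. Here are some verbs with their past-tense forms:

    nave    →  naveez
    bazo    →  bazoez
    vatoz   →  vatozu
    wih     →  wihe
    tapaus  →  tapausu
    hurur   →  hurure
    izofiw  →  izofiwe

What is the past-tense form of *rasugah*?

rasugahe

The pattern is sibilance of the final sound: -u when the stem ends in a sibilant (*vatoz*, *tapaus*); -e when the stem ends in a non-sibilant consonant (*wih*, *hurur*, *izofiw*); -ez when the stem ends in a vowel (*nave*, *bazo*).
*rasugah* — final sound /h/ (a non-sibilant consonant) → -e → *rasugahe*.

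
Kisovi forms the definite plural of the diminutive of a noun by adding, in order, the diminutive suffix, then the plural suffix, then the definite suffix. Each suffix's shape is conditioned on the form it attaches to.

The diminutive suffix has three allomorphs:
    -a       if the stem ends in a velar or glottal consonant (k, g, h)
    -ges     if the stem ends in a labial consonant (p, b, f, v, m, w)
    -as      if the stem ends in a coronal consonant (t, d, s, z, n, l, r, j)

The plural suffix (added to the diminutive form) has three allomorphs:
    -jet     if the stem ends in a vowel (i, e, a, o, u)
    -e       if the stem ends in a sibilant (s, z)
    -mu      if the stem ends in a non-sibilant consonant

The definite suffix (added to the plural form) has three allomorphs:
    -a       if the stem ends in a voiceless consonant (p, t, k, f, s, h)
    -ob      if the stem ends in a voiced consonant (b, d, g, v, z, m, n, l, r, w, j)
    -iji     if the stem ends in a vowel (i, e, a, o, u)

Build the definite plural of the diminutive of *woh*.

wohajeta

Since the final consonant of *woh* is /h/ (velar/glottal), it takes -a, giving *woha*.
The diminutive form *woha*: final sound = /a/, a vowel → -jet → *wohajet*.
Since the final sound of the plural form *wohajet* is /t/ (a voiceless consonant), it takes -a, giving *wohajeta*.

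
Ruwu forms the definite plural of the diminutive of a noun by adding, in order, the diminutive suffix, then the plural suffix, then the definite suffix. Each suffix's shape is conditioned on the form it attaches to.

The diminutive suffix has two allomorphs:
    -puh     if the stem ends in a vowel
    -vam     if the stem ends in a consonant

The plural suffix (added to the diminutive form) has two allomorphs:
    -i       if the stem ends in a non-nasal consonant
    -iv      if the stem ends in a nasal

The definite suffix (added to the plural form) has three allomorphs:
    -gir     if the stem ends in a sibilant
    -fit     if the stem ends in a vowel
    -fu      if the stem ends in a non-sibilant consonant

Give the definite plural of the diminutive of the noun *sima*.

simapuhifit

*sima*: final sound = /a/, a vowel → -puh → *simapuh*.
Since the final consonant of the diminutive form *simapuh* is /h/ (non-nasal), it takes -i, giving *simapuhi*.
The plural form *simapuhi*: final sound = /i/, a vowel → -fit → *simapuhifit*.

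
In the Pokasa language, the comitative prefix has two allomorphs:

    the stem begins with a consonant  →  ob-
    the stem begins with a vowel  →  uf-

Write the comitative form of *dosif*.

obdosif

*dosif*: first sound = /d/, a consonant → ob- → *obdosif*.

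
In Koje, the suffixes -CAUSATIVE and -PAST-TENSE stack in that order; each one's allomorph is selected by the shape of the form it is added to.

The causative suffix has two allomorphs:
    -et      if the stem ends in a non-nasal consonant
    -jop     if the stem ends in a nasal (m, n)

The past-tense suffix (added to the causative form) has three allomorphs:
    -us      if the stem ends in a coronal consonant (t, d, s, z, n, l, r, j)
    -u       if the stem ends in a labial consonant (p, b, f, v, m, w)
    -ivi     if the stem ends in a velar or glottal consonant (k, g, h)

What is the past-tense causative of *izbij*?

The final consonant of *izbij* is /j/, which is non-nasal, so the causative suffix is -et, giving *izbijet*.
The final consonant of the causative form *izbijet* is /t/, which is coronal, so the past-tense suffix is -us, giving *izbijetus*.

izbijetus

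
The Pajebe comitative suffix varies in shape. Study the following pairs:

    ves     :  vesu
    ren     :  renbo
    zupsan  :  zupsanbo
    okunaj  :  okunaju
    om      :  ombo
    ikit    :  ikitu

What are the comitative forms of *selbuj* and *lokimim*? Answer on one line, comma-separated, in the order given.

selbuju, lokimimbo

The alternation tracks the final consonant of the stem — -bo when the stem ends in a nasal (*ren*, *zupsan*, *om*); -u when the stem ends in a non-nasal consonant (*ves*, *okunaj*, *ikit*).
*selbuj*: final consonant = /j/, non-nasal → -u → *selbuju*.
*lokimim*: final consonant = /m/, a nasal → -bo → *lokimimbo*.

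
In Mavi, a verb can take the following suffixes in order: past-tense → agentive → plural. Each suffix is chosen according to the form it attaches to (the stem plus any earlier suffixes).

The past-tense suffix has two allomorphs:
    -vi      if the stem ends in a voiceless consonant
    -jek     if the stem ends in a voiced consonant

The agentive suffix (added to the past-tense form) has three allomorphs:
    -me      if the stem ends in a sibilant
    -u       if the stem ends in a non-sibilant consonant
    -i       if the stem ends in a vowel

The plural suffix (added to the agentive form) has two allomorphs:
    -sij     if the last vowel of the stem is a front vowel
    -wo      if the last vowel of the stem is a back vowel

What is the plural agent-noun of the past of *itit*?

ititviisij

The final consonant of *itit* is /t/, which is voiceless, so the past-tense suffix is -vi, giving *ititvi*.
Since the final sound of the past-tense form *ititvi* is /i/ (a vowel), it takes -i, giving *ititvii*.
The agentive form *ititvii*: last vowel = /i/, a front vowel → -sij → *ititviisij*.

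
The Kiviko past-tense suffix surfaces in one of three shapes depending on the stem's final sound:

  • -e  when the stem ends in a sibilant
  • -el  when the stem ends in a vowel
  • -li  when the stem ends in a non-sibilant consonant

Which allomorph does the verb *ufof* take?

Since the final sound of *ufof* is /f/ (a non-sibilant consonant), it takes -li.

-li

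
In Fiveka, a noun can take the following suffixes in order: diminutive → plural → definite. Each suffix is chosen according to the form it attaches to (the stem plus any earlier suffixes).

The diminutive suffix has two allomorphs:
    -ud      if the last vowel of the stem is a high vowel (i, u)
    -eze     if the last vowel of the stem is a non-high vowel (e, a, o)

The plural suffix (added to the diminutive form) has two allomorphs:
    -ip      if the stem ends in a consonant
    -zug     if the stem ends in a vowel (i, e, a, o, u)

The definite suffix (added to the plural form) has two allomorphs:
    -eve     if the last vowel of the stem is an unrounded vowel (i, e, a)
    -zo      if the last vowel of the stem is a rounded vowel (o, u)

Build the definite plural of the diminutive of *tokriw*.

tokriwudipeve

*tokriw*: last vowel = /i/, a high vowel → -ud → *tokriwud*.
The final sound of the diminutive form *tokriwud* is /d/, which is a consonant, so the plural suffix is -ip, giving *tokriwudip*.
The last vowel of the plural form *tokriwudip* is /i/, which is an unrounded vowel, so the definite suffix is -eve, giving *tokriwudipeve*.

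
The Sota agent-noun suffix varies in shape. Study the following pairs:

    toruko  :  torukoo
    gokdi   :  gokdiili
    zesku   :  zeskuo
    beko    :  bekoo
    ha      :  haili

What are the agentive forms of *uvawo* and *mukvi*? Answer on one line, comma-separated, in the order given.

The pattern is rounding harmony: -o when the last vowel of the stem is a rounded vowel (*toruko*, *zesku*, *beko*); -ili when the last vowel of the stem is an unrounded vowel (*gokdi*, *ha*).
The last vowel of *uvawo* is /o/, which is a rounded vowel, so the suffix is -o, giving *uvawoo*.
The last vowel of *mukvi* is /i/, which is an unrounded vowel, so the suffix is -ili, giving *mukviili*.

uvawoo, mukviili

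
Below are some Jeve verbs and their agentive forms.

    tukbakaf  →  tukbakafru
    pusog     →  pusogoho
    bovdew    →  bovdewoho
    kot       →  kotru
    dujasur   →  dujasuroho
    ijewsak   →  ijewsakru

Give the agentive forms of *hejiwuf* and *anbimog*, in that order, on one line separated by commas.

hejiwufru, anbimogoho

Looking at the final consonant of each stem: -ru when the stem ends in a voiceless consonant (*tukbakaf*, *kot*, *ijewsak*); -oho when the stem ends in a voiced consonant (*pusog*, *bovdew*, *dujasur*).
*hejiwuf* — final consonant /f/ (voiceless) → -ru → *hejiwufru*.
The final consonant of *anbimog* is /g/, which is voiced, so the suffix is -oho, giving *anbimogoho*.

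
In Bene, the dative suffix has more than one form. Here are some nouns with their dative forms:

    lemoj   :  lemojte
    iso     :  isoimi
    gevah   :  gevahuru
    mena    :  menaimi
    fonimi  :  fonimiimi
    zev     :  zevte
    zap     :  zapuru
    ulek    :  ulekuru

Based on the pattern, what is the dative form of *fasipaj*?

fasipajte

The pattern is voicing of the final sound: -uru when the stem ends in a voiceless consonant (*gevah*, *zap*, *ulek*); -te when the stem ends in a voiced consonant (*lemoj*, *zev*); -imi when the stem ends in a vowel (*iso*, *mena*, *fonimi*).
The final sound of *fasipaj* is /j/, which is a voiced consonant, so the suffix is -te, giving *fasipajte*.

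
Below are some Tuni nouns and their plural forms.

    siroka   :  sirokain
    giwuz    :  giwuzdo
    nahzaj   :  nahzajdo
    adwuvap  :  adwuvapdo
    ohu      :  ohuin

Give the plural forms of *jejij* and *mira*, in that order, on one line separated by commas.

jejijdo, mirain

The pattern is consonant vs. vowel: -do when the stem ends in a consonant (*giwuz*, *nahzaj*, *adwuvap*); -in when the stem ends in a vowel (*siroka*, *ohu*).
*jejij*: final sound = /j/, a consonant → -do → *jejijdo*.
*mira*: final sound = /a/, a vowel → -in → *mirain*.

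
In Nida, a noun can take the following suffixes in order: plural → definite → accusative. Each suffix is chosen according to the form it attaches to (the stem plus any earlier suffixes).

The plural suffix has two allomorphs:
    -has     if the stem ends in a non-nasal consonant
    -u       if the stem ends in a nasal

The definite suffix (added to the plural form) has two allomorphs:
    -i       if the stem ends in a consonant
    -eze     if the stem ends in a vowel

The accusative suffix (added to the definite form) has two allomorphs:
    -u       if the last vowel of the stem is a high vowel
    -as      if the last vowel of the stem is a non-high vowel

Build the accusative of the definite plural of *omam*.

omamuezeas

Since the final consonant of *omam* is /m/ (a nasal), it takes -u, giving *omamu*.
The final sound of the plural form *omamu* is /u/, which is a vowel, so the definite suffix is -eze, giving *omamueze*.
The last vowel of the definite form *omamueze* is /e/, which is a non-high vowel, so the accusative suffix is -as, giving *omamuezeas*.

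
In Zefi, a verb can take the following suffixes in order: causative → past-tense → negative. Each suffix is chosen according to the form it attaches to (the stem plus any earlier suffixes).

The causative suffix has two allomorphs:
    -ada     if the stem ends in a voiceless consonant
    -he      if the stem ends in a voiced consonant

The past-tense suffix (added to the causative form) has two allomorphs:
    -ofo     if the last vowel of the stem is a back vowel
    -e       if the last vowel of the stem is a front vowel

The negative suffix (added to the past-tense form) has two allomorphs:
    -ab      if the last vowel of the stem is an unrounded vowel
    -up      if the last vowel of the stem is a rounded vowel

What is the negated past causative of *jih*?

*jih*: final consonant = /h/, voiceless → -ada → *jihada*.
Since the last vowel of the causative form *jihada* is /a/ (a back vowel), it takes -ofo, giving *jihadaofo*.
The last vowel of the past-tense form *jihadaofo* is /o/, which is a rounded vowel, so the negative suffix is -up, giving *jihadaofoup*.

jihadaofoup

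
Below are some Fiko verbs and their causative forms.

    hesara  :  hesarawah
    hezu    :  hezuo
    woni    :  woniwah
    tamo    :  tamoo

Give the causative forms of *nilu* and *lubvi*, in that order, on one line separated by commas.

niluo, lubviwah

Looking at the last vowel of each stem: -o when the last vowel of the stem is a rounded vowel (*hezu*, *tamo*); -wah when the last vowel of the stem is an unrounded vowel (*hesara*, *woni*).
*nilu*: last vowel = /u/, a rounded vowel → -o → *niluo*.
The last vowel of *lubvi* is /i/, which is an unrounded vowel, so the suffix is -wah, giving *lubviwah*.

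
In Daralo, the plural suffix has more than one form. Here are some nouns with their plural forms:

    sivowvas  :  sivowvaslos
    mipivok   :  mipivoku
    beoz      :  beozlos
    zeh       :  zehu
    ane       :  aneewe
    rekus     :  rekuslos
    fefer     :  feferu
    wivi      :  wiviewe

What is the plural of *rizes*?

rizeslos

The alternation tracks the final sound of the stem — -los when the stem ends in a sibilant (*sivowvas*, *beoz*, *rekus*); -u when the stem ends in a non-sibilant consonant (*mipivok*, *zeh*, *fefer*); -ewe when the stem ends in a vowel (*ane*, *wivi*).
Since the final sound of *rizes* is /s/ (a sibilant), it takes -los, giving *rizeslos*.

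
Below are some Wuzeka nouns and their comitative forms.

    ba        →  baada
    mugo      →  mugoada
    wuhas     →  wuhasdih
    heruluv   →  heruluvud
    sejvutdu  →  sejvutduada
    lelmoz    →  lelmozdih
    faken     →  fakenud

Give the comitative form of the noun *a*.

aada

Looking at the final sound of each stem: -dih when the stem ends in a sibilant (*wuhas*, *lelmoz*); -ud when the stem ends in a non-sibilant consonant (*heruluv*, *faken*); -ada when the stem ends in a vowel (*ba*, *mugo*, *sejvutdu*).
The final sound of *a* is /a/, which is a vowel, so the suffix is -ada, giving *aada*.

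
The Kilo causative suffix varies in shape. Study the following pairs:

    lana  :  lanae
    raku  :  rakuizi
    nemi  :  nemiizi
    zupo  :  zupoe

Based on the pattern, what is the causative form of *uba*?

The suffix is conditioned by the last vowel: -izi when the last vowel of the stem is a high vowel (*raku*, *nemi*); -e when the last vowel of the stem is a non-high vowel (*lana*, *zupo*).
*uba* — last vowel /a/ (a non-high vowel) → -e → *ubae*.

ubae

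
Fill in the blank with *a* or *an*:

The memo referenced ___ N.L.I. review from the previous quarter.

an

The indefinite article is chosen by the initial *sound* of the following word, not its spelling.
The initialism *N.L.I.* is read letter by letter; the first letter, N, is pronounced /ɛn/, which begins with a vowel sound.
So the article is *an*: The memo referenced an N.L.I. review from the previous quarter.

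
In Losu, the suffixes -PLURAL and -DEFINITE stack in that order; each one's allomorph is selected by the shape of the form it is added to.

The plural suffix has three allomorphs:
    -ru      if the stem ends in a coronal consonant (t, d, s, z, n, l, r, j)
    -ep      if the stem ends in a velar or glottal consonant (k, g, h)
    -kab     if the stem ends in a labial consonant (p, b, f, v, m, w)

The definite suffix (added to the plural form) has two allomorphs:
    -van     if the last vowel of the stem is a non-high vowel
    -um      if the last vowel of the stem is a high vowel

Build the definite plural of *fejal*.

Since the final consonant of *fejal* is /l/ (coronal), it takes -ru, giving *fejalru*.
Since the last vowel of the plural form *fejalru* is /u/ (a high vowel), it takes -um, giving *fejalruum*.

fejalruum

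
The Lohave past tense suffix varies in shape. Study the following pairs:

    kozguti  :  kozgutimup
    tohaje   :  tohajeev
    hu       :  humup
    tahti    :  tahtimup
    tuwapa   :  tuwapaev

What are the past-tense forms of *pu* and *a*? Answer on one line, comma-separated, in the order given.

The alternation tracks the last vowel of the stem — -mup when the last vowel of the stem is a high vowel (*kozguti*, *hu*, *tahti*); -ev when the last vowel of the stem is a non-high vowel (*tohaje*, *tuwapa*).
Since the last vowel of *pu* is /u/ (a high vowel), it takes -mup, giving *pumup*.
The last vowel of *a* is /a/, which is a non-high vowel, so the suffix is -ev, giving *aev*.

pumup, aev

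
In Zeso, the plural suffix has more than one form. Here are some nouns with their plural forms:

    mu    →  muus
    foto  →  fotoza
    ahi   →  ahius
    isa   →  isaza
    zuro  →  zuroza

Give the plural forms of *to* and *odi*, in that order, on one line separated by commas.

toza, odius

The alternation tracks the last vowel of the stem — -us when the last vowel of the stem is a high vowel (*mu*, *ahi*); -za when the last vowel of the stem is a non-high vowel (*foto*, *isa*, *zuro*).
*to*: last vowel = /o/, a non-high vowel → -za → *toza*.
*odi* — last vowel /i/ (a high vowel) → -us → *odius*.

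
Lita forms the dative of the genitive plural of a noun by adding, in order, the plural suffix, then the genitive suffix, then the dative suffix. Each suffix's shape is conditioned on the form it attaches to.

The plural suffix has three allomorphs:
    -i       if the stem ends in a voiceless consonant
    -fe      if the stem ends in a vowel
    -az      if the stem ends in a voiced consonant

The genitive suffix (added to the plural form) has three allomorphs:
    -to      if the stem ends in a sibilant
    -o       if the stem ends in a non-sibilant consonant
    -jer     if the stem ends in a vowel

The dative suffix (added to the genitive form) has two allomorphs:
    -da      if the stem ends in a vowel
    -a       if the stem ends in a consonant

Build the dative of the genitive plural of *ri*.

rifejera

The final sound of *ri* is /i/, which is a vowel, so the plural suffix is -fe, giving *rife*.
Since the final sound of the plural form *rife* is /e/ (a vowel), it takes -jer, giving *rifejer*.
The genitive form *rifejer* — final sound /r/ (a consonant) → -a → *rifejera*.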